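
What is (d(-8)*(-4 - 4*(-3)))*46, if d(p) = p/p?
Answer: 368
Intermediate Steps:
d(p) = 1
(d(-8)*(-4 - 4*(-3)))*46 = (1*(-4 - 4*(-3)))*46 = (1*(-4 + 12))*46 = (1*8)*46 = 8*46 = 368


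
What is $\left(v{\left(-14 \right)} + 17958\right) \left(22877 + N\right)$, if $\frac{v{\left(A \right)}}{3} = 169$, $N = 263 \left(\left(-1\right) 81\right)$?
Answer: $29063910$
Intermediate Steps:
$N = -21303$ ($N = 263 \left(-81\right) = -21303$)
$v{\left(A \right)} = 507$ ($v{\left(A \right)} = 3 \cdot 169 = 507$)
$\left(v{\left(-14 \right)} + 17958\right) \left(22877 + N\right) = \left(507 + 17958\right) \left(22877 - 21303\right) = 18465 \cdot 1574 = 29063910$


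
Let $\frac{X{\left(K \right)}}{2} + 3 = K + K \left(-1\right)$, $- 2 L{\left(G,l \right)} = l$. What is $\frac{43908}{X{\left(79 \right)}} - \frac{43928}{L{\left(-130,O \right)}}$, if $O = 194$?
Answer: $- \frac{665918}{97} \approx -6865.1$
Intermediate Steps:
$L{\left(G,l \right)} = - \frac{l}{2}$
$X{\left(K \right)} = -6$ ($X{\left(K \right)} = -6 + 2 \left(K + K \left(-1\right)\right) = -6 + 2 \left(K - K\right) = -6 + 2 \cdot 0 = -6 + 0 = -6$)
$\frac{43908}{X{\left(79 \right)}} - \frac{43928}{L{\left(-130,O \right)}} = \frac{43908}{-6} - \frac{43928}{\left(- \frac{1}{2}\right) 194} = 43908 \left(- \frac{1}{6}\right) - \frac{43928}{-97} = -7318 - - \frac{43928}{97} = -7318 + \frac{43928}{97} = - \frac{665918}{97}$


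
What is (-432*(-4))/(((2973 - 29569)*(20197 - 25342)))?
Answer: 144/11403035 ≈ 1.2628e-5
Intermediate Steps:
(-432*(-4))/(((2973 - 29569)*(20197 - 25342))) = 1728/((-26596*(-5145))) = 1728/136836420 = 1728*(1/136836420) = 144/11403035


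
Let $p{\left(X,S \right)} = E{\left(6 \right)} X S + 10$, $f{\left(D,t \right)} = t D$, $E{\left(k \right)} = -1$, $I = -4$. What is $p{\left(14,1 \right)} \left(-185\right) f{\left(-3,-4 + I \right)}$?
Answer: $17760$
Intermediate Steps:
$f{\left(D,t \right)} = D t$
$p{\left(X,S \right)} = 10 - S X$ ($p{\left(X,S \right)} = - X S + 10 = - S X + 10 = 10 - S X$)
$p{\left(14,1 \right)} \left(-185\right) f{\left(-3,-4 + I \right)} = \left(10 - 1 \cdot 14\right) \left(-185\right) \left(- 3 \left(-4 - 4\right)\right) = \left(10 - 14\right) \left(-185\right) \left(\left(-3\right) \left(-8\right)\right) = \left(-4\right) \left(-185\right) 24 = 740 \cdot 24 = 17760$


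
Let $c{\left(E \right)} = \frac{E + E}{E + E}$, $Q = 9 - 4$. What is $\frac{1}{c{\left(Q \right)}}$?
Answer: $1$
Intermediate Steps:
$Q = 5$
$c{\left(E \right)} = 1$ ($c{\left(E \right)} = \frac{2 E}{2 E} = 2 E \frac{1}{2 E} = 1$)
$\frac{1}{c{\left(Q \right)}} = 1^{-1} = 1$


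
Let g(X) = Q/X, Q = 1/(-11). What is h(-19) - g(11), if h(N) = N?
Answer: -2298/121 ≈ -18.992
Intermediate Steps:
Q = -1/11 ≈ -0.090909
g(X) = -1/(11*X)
h(-19) - g(11) = -19 - (-1)/(11*11) = -19 - 1*(-1/121) = -19 + 1/121 = -2298/121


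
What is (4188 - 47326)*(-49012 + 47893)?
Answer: 48271422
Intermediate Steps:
(4188 - 47326)*(-49012 + 47893) = -43138*(-1119) = 48271422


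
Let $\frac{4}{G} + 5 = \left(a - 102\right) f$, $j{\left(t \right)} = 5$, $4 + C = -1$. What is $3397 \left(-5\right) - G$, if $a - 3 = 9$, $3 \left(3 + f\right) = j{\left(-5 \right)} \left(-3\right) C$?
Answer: $- \frac{33715221}{1985} \approx -16985.0$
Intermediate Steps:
$C = -5$ ($C = -4 - 1 = -5$)
$f = 22$ ($f = -3 + \frac{5 \left(-3\right) \left(-5\right)}{3} = -3 + \frac{\left(-15\right) \left(-5\right)}{3} = -3 + \frac{1}{3} \cdot 75 = -3 + 25 = 22$)
$a = 12$ ($a = 3 + 9 = 12$)
$G = - \frac{4}{1985}$ ($G = \frac{4}{-5 + \left(12 - 102\right) 22} = \frac{4}{-5 - 1980} = \frac{4}{-1985} = 4 \left(- \frac{1}{1985}\right) = - \frac{4}{1985} \approx -0.0020151$)
$3397 \left(-5\right) - G = 3397 \left(-5\right) - - \frac{4}{1985} = -16985 + \frac{4}{1985} = - \frac{33715221}{1985}$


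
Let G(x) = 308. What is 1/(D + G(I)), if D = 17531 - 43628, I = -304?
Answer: -1/25789 ≈ -3.8776e-5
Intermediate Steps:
D = -26097
1/(D + G(I)) = 1/(-26097 + 308) = 1/(-25789) = -1/25789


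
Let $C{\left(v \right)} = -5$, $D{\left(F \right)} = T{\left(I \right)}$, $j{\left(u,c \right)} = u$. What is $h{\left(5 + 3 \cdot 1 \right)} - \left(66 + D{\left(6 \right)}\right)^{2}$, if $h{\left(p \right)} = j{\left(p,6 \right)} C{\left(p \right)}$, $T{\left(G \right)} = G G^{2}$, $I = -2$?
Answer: $-3404$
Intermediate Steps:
$T{\left(G \right)} = G^{3}$
$D{\left(F \right)} = -8$ ($D{\left(F \right)} = \left(-2\right)^{3} = -8$)
$h{\left(p \right)} = - 5 p$ ($h{\left(p \right)} = p \left(-5\right) = - 5 p$)
$h{\left(5 + 3 \cdot 1 \right)} - \left(66 + D{\left(6 \right)}\right)^{2} = - 5 \left(5 + 3 \cdot 1\right) - \left(66 - 8\right)^{2} = - 5 \left(5 + 3\right) - 58^{2} = \left(-5\right) 8 - 3364 = -40 - 3364 = -3404$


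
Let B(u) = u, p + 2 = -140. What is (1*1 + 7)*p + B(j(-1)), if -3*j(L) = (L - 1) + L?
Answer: -1135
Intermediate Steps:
p = -142 (p = -2 - 140 = -142)
j(L) = ⅓ - 2*L/3 (j(L) = -((L - 1) + L)/3 = -((-1 + L) + L)/3 = -(-1 + 2*L)/3 = ⅓ - 2*L/3)
(1*1 + 7)*p + B(j(-1)) = (1*1 + 7)*(-142) + (⅓ - ⅔*(-1)) = (1 + 7)*(-142) + (⅓ + ⅔) = 8*(-142) + 1 = -1136 + 1 = -1135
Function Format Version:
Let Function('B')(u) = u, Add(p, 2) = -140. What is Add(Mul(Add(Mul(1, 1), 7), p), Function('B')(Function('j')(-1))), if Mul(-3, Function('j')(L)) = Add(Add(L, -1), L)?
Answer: -1135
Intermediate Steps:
p = -142 (p = Add(-2, -140) = -142)
Function('j')(L) = Add(Rational(1, 3), Mul(Rational(-2, 3), L)) (Function('j')(L) = Mul(Rational(-1, 3), Add(Add(L, -1), L)) = Mul(Rational(-1, 3), Add(Add(-1, L), L)) = Mul(Rational(-1, 3), Add(-1, Mul(2, L))) = Add(Rational(1, 3), Mul(Rational(-2, 3), L)))
Add(Mul(Add(Mul(1, 1), 7), p), Function('B')(Function('j')(-1))) = Add(Mul(Add(Mul(1, 1), 7), -142), Add(Rational(1, 3), Mul(Rational(-2, 3), -1))) = Add(Mul(Add(1, 7), -142), Add(Rational(1, 3), Rational(2, 3))) = Add(Mul(8, -142), 1) = Add(-1136, 1) = -1135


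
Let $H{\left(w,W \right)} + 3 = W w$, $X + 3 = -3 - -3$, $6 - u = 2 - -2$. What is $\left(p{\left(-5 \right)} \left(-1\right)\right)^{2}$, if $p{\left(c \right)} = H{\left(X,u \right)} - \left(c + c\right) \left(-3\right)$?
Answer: $1521$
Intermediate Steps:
$u = 2$ ($u = 6 - \left(2 - -2\right) = 6 - \left(2 + 2\right) = 6 - 4 = 2$)
$X = -3$ ($X = -3 - 0 = -3 + \left(-3 + 3\right) = -3 + 0 = -3$)
$H{\left(w,W \right)} = -3 + W w$
$p{\left(c \right)} = -9 + 6 c$ ($p{\left(c \right)} = \left(-3 + 2 \left(-3\right)\right) - \left(c + c\right) \left(-3\right) = \left(-3 - 6\right) - 2 c \left(-3\right) = -9 - - 6 c = -9 + 6 c$)
$\left(p{\left(-5 \right)} \left(-1\right)\right)^{2} = \left(\left(-9 + 6 \left(-5\right)\right) \left(-1\right)\right)^{2} = \left(\left(-9 - 30\right) \left(-1\right)\right)^{2} = \left(\left(-39\right) \left(-1\right)\right)^{2} = 39^{2} = 1521$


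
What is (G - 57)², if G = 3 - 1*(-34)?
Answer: 400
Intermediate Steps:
G = 37 (G = 3 + 34 = 37)
(G - 57)² = (37 - 57)² = (-20)² = 400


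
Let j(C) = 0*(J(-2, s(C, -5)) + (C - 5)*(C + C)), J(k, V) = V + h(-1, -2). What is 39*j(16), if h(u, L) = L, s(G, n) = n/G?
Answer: 0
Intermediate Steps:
J(k, V) = -2 + V (J(k, V) = V - 2 = -2 + V)
j(C) = 0 (j(C) = 0*((-2 - 5/C) + (C - 5)*(C + C)) = 0*((-2 - 5/C) + (-5 + C)*(2*C)) = 0*((-2 - 5/C) + 2*C*(-5 + C)) = 0*(-2 - 5/C + 2*C*(-5 + C)) = 0)
39*j(16) = 39*0 = 0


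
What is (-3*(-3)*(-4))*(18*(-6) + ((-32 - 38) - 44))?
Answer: 7992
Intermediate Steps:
(-3*(-3)*(-4))*(18*(-6) + ((-32 - 38) - 44)) = (9*(-4))*(-108 + (-70 - 44)) = -36*(-108 - 114) = -36*(-222) = 7992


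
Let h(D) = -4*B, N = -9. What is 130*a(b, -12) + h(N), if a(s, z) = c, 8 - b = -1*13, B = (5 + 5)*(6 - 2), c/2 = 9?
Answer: 2180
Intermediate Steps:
c = 18 (c = 2*9 = 18)
B = 40 (B = 10*4 = 40)
b = 21 (b = 8 - (-1)*13 = 8 - 1*(-13) = 8 + 13 = 21)
h(D) = -160 (h(D) = -4*40 = -160)
a(s, z) = 18
130*a(b, -12) + h(N) = 130*18 - 160 = 2340 - 160 = 2180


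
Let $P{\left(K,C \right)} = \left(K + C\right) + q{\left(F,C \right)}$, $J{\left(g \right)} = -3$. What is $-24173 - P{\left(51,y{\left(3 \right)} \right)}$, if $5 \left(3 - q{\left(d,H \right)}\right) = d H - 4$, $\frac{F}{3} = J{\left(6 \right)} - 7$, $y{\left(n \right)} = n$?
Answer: $- \frac{121244}{5} \approx -24249.0$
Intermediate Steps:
$F = -30$ ($F = 3 \left(-3 - 7\right) = 3 \left(-10\right) = -30$)
$q{\left(d,H \right)} = \frac{19}{5} - \frac{H d}{5}$ ($q{\left(d,H \right)} = 3 - \frac{d H - 4}{5} = 3 - \frac{H d - 4}{5} = 3 - \frac{-4 + H d}{5} = 3 - \left(- \frac{4}{5} + \frac{H d}{5}\right) = \frac{19}{5} - \frac{H d}{5}$)
$P{\left(K,C \right)} = \frac{19}{5} + K + 7 C$ ($P{\left(K,C \right)} = \left(K + C\right) - \left(- \frac{19}{5} + \frac{1}{5} C \left(-30\right)\right) = \left(C + K\right) + \left(\frac{19}{5} + 6 C\right) = \frac{19}{5} + K + 7 C$)
$-24173 - P{\left(51,y{\left(3 \right)} \right)} = -24173 - \left(\frac{19}{5} + 51 + 7 \cdot 3\right) = -24173 - \left(\frac{19}{5} + 51 + 21\right) = -24173 - \frac{379}{5} = - \frac{121244}{5}$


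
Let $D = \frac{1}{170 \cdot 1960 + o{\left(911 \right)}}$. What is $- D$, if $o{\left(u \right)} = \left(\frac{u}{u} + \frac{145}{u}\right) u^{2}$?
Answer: $- \frac{1}{1295216} \approx -7.7207 \cdot 10^{-7}$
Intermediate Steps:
$o{\left(u \right)} = u^{2} \left(1 + \frac{145}{u}\right)$ ($o{\left(u \right)} = \left(1 + \frac{145}{u}\right) u^{2} = u^{2} \left(1 + \frac{145}{u}\right)$)
$D = \frac{1}{1295216}$ ($D = \frac{1}{170 \cdot 1960 + 911 \left(145 + 911\right)} = \frac{1}{333200 + 911 \cdot 1056} = \frac{1}{333200 + 962016} = \frac{1}{1295216} \approx 7.7207 \cdot 10^{-7}$)
$- D = \left(-1\right) \frac{1}{1295216} = - \frac{1}{1295216}$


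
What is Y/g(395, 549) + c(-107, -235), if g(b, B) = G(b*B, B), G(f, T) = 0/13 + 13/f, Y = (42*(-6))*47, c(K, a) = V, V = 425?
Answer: -2568425095/13 ≈ -1.9757e+8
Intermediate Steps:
c(K, a) = 425
Y = -11844 (Y = -252*47 = -11844)
G(f, T) = 13/f (G(f, T) = 0*(1/13) + 13/f = 0 + 13/f = 13/f)
g(b, B) = 13/(B*b) (g(b, B) = 13/((b*B)) = 13/((B*b)) = 13*(1/(B*b)) = 13/(B*b))
Y/g(395, 549) + c(-107, -235) = -11844/(13/(549*395)) + 425 = -11844/(13*(1/549)*(1/395)) + 425 = -11844/13/216855 + 425 = -11844*216855/13 + 425 = -2568430620/13 + 425 = -2568425095/13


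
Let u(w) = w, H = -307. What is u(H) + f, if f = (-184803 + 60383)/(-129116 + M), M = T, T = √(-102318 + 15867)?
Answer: -5101940954729/16671027907 + 124420*I*√86451/16671027907 ≈ -306.04 + 0.0021944*I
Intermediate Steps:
T = I*√86451 (T = √(-86451) = I*√86451 ≈ 294.03*I)
M = I*√86451 ≈ 294.03*I
f = -124420/(-129116 + I*√86451) (f = (-184803 + 60383)/(-129116 + I*√86451) = -124420/(-129116 + I*√86451) ≈ 0.96362 + 0.0021944*I)
u(H) + f = -307 + (16064612720/16671027907 + 124420*I*√86451/16671027907) = -5101940954729/16671027907 + 124420*I*√86451/16671027907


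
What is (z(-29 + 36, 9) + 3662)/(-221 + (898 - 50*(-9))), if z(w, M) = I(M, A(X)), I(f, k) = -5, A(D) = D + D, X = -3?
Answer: 159/49 ≈ 3.2449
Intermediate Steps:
A(D) = 2*D
z(w, M) = -5
(z(-29 + 36, 9) + 3662)/(-221 + (898 - 50*(-9))) = (-5 + 3662)/(-221 + (898 - 50*(-9))) = 3657/(-221 + (898 + 450)) = 3657/(-221 + 1348) = 3657/1127 = 3657*(1/1127) = 159/49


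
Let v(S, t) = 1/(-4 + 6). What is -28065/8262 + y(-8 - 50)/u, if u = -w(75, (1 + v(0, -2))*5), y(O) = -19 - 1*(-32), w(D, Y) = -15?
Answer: -34841/13770 ≈ -2.5302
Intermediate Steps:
v(S, t) = ½ (v(S, t) = 1/2 = ½)
y(O) = 13 (y(O) = -19 + 32 = 13)
u = 15 (u = -1*(-15) = 15)
-28065/8262 + y(-8 - 50)/u = -28065/8262 + 13/15 = -28065*1/8262 + 13*(1/15) = -9355/2754 + 13/15 = -34841/13770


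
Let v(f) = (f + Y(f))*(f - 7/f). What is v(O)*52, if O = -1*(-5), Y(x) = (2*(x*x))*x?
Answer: 47736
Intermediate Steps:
Y(x) = 2*x**3 (Y(x) = (2*x**2)*x = 2*x**3)
O = 5
v(f) = (f - 7/f)*(f + 2*f**3) (v(f) = (f + 2*f**3)*(f - 7/f) = (f - 7/f)*(f + 2*f**3))
v(O)*52 = (-7 - 13*5**2 + 2*5**4)*52 = (-7 - 13*25 + 2*625)*52 = (-7 - 325 + 1250)*52 = 918*52 = 47736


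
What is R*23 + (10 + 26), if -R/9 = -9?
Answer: 1899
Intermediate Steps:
R = 81 (R = -9*(-9) = 81)
R*23 + (10 + 26) = 81*23 + (10 + 26) = 1863 + 36 = 1899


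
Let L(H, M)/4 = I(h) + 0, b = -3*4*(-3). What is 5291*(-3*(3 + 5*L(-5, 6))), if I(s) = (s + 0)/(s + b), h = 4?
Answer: -79365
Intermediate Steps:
b = 36 (b = -12*(-3) = 36)
I(s) = s/(36 + s) (I(s) = (s + 0)/(s + 36) = s/(36 + s))
L(H, M) = 2/5 (L(H, M) = 4*(4/(36 + 4) + 0) = 4*(4/40 + 0) = 4*(4*(1/40) + 0) = 4*(1/10 + 0) = 4*(1/10) = 2/5)
5291*(-3*(3 + 5*L(-5, 6))) = 5291*(-3*(3 + 5*(2/5))) = 5291*(-3*(3 + 2)) = 5291*(-3*5) = 5291*(-15) = -79365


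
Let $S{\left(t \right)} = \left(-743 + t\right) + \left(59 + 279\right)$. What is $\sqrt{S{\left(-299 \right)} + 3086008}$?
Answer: $2 \sqrt{771326} \approx 1756.5$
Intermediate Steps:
$S{\left(t \right)} = -405 + t$ ($S{\left(t \right)} = \left(-743 + t\right) + 338 = -405 + t$)
$\sqrt{S{\left(-299 \right)} + 3086008} = \sqrt{\left(-405 - 299\right) + 3086008} = \sqrt{-704 + 3086008} = \sqrt{3085304} = 2 \sqrt{771326}$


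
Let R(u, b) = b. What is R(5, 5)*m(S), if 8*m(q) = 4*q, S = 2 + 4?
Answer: 15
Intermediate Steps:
S = 6
m(q) = q/2 (m(q) = (4*q)/8 = q/2)
R(5, 5)*m(S) = 5*((½)*6) = 5*3 = 15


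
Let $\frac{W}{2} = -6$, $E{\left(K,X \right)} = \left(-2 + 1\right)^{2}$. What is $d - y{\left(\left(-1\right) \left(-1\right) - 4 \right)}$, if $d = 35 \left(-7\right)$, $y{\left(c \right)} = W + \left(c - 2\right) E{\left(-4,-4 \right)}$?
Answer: $-228$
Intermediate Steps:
$E{\left(K,X \right)} = 1$ ($E{\left(K,X \right)} = \left(-1\right)^{2} = 1$)
$W = -12$ ($W = 2 \left(-6\right) = -12$)
$y{\left(c \right)} = -14 + c$ ($y{\left(c \right)} = -12 + \left(c - 2\right) 1 = -12 + \left(-2 + c\right) 1 = -12 + \left(-2 + c\right) = -14 + c$)
$d = -245$
$d - y{\left(\left(-1\right) \left(-1\right) - 4 \right)} = -245 - \left(-14 - 3\right) = -245 - -17 = -245 + 17 = -228$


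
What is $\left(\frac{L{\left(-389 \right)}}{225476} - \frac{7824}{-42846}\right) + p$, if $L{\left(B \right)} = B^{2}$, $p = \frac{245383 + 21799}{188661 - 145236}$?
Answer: $\frac{2538281651509}{362277926100} \approx 7.0064$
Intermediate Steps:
$p = \frac{267182}{43425} \approx 6.1527$
$\left(\frac{L{\left(-389 \right)}}{225476} - \frac{7824}{-42846}\right) + p = \left(\frac{\left(-389\right)^{2}}{225476} - \frac{7824}{-42846}\right) + \frac{267182}{43425} = \left(151321 \cdot \frac{1}{225476} - - \frac{1304}{7141}\right) + \frac{267182}{43425} = \left(\frac{151321}{225476} + \frac{1304}{7141}\right) + \frac{267182}{43425} = \frac{1374603965}{1610124116} + \frac{267182}{43425} = \frac{2538281651509}{362277926100}$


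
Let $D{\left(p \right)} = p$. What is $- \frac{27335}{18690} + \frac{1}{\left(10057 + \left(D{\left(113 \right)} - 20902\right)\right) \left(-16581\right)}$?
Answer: $- \frac{7720935251}{5279102996} \approx -1.4625$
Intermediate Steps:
$- \frac{27335}{18690} + \frac{1}{\left(10057 + \left(D{\left(113 \right)} - 20902\right)\right) \left(-16581\right)} = - \frac{27335}{18690} + \frac{1}{\left(10057 + \left(113 - 20902\right)\right) \left(-16581\right)} = \left(-27335\right) \frac{1}{18690} + \frac{1}{10057 - 20789} \left(- \frac{1}{16581}\right) = - \frac{781}{534} + \frac{1}{-10732} \left(- \frac{1}{16581}\right) = - \frac{781}{534} - - \frac{1}{177947292} = - \frac{781}{534} + \frac{1}{177947292} = - \frac{7720935251}{5279102996}$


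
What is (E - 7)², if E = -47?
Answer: 2916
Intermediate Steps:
(E - 7)² = (-47 - 7)² = (-54)² = 2916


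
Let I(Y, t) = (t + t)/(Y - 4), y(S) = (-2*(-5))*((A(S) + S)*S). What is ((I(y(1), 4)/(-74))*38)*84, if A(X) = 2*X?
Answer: -6384/481 ≈ -13.272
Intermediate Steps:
y(S) = 30*S**2 (y(S) = (-2*(-5))*((2*S + S)*S) = 10*((3*S)*S) = 10*(3*S**2) = 30*S**2)
I(Y, t) = 2*t/(-4 + Y) (I(Y, t) = (2*t)/(-4 + Y) = 2*t/(-4 + Y))
((I(y(1), 4)/(-74))*38)*84 = (((2*4/(-4 + 30*1**2))/(-74))*38)*84 = (((2*4/(-4 + 30*1))*(-1/74))*38)*84 = (((2*4/(-4 + 30))*(-1/74))*38)*84 = (((2*4/26)*(-1/74))*38)*84 = (((2*4*(1/26))*(-1/74))*38)*84 = (((4/13)*(-1/74))*38)*84 = -2/481*38*84 = -76/481*84 = -6384/481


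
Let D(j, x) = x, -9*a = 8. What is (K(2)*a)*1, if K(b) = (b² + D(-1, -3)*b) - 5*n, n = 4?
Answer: 176/9 ≈ 19.556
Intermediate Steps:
a = -8/9 (a = -⅑*8 = -8/9 ≈ -0.88889)
K(b) = -20 + b² - 3*b (K(b) = (b² - 3*b) - 5*4 = (b² - 3*b) - 20 = -20 + b² - 3*b)
(K(2)*a)*1 = ((-20 + 2² - 3*2)*(-8/9))*1 = ((-20 + 4 - 6)*(-8/9))*1 = -22*(-8/9)*1 = (176/9)*1 = 176/9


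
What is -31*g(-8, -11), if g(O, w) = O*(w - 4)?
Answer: -3720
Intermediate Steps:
g(O, w) = O*(-4 + w)
-31*g(-8, -11) = -(-248)*(-4 - 11) = -(-248)*(-15) = -31*120 = -3720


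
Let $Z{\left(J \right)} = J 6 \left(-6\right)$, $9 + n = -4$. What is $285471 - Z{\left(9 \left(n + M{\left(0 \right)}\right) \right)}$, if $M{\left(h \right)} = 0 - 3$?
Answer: $280287$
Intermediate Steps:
$n = -13$ ($n = -9 - 4 = -13$)
$M{\left(h \right)} = -3$ ($M{\left(h \right)} = 0 - 3 = -3$)
$Z{\left(J \right)} = - 36 J$ ($Z{\left(J \right)} = 6 J \left(-6\right) = - 36 J$)
$285471 - Z{\left(9 \left(n + M{\left(0 \right)}\right) \right)} = 285471 - - 36 \cdot 9 \left(-13 - 3\right) = 285471 - - 36 \cdot 9 \left(-16\right) = 285471 - \left(-36\right) \left(-144\right) = 285471 - 5184 = 280287$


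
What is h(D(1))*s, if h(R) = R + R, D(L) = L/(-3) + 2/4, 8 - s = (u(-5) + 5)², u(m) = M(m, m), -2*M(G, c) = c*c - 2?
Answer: -137/12 ≈ -11.417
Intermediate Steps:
M(G, c) = 1 - c²/2 (M(G, c) = -(c*c - 2)/2 = -(c² - 2)/2 = -(-2 + c²)/2 = 1 - c²/2)
u(m) = 1 - m²/2
s = -137/4 (s = 8 - ((1 - ½*(-5)²) + 5)² = 8 - ((1 - ½*25) + 5)² = 8 - ((1 - 25/2) + 5)² = 8 - (-23/2 + 5)² = 8 - (-13/2)² = 8 - 1*169/4 = 8 - 169/4 = -137/4 ≈ -34.250)
D(L) = ½ - L/3 (D(L) = L*(-⅓) + 2*(¼) = -L/3 + ½ = ½ - L/3)
h(R) = 2*R
h(D(1))*s = (2*(½ - ⅓*1))*(-137/4) = (2*(½ - ⅓))*(-137/4) = (2*(⅙))*(-137/4) = (⅓)*(-137/4) = -137/12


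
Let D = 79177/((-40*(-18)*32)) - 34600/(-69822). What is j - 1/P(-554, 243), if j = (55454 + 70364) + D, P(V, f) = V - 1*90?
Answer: 1810441454979583/14388917760 ≈ 1.2582e+5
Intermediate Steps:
P(V, f) = -90 + V (P(V, f) = V - 90 = -90 + V)
D = 351415583/89372160 (D = 79177/((720*32)) - 34600*(-1/69822) = 79177/23040 + 17300/34911 = 351415583/89372160 ≈ 3.9320)
j = 11244977842463/89372160 (j = (55454 + 70364) + 351415583/89372160 = 125818 + 351415583/89372160 = 11244977842463/89372160 ≈ 1.2582e+5)
j - 1/P(-554, 243) = 11244977842463/89372160 - 1/(-90 - 554) = 11244977842463/89372160 - 1/(-644) = 11244977842463/89372160 - 1*(-1/644) = 11244977842463/89372160 + 1/644 = 1810441454979583/14388917760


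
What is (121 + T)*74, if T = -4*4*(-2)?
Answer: 11322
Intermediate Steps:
T = 32 (T = -16*(-2) = 32)
(121 + T)*74 = (121 + 32)*74 = 153*74 = 11322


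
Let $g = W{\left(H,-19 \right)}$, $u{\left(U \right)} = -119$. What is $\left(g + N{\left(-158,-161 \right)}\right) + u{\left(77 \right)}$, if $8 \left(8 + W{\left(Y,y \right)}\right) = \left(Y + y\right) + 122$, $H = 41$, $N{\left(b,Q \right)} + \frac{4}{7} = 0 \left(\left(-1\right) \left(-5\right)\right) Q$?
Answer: $- \frac{767}{7} \approx -109.57$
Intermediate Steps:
$N{\left(b,Q \right)} = - \frac{4}{7}$ ($N{\left(b,Q \right)} = - \frac{4}{7} + 0 \left(\left(-1\right) \left(-5\right)\right) Q = - \frac{4}{7} + 0 \cdot 5 Q = - \frac{4}{7} + 0 Q = - \frac{4}{7} + 0 = - \frac{4}{7}$)
$W{\left(Y,y \right)} = \frac{29}{4} + \frac{Y}{8} + \frac{y}{8}$ ($W{\left(Y,y \right)} = -8 + \frac{\left(Y + y\right) + 122}{8} = -8 + \frac{122 + Y + y}{8} = -8 + \left(\frac{61}{4} + \frac{Y}{8} + \frac{y}{8}\right) = \frac{29}{4} + \frac{Y}{8} + \frac{y}{8}$)
$g = 10$ ($g = \frac{29}{4} + \frac{1}{8} \cdot 41 + \frac{1}{8} \left(-19\right) = \frac{29}{4} + \frac{41}{8} - \frac{19}{8} = 10$)
$\left(g + N{\left(-158,-161 \right)}\right) + u{\left(77 \right)} = \left(10 - \frac{4}{7}\right) - 119 = \frac{66}{7} - 119 = - \frac{767}{7}$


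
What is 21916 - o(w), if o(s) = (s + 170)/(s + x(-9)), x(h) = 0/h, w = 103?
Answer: 2257075/103 ≈ 21913.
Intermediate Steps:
x(h) = 0
o(s) = (170 + s)/s (o(s) = (s + 170)/(s + 0) = (170 + s)/s)
21916 - o(w) = 21916 - (170 + 103)/103 = 21916 - 273/103 = 2257075/103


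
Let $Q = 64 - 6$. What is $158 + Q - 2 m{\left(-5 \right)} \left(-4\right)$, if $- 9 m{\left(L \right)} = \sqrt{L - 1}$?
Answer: $158 - \frac{464 i \sqrt{6}}{9} \approx 158.0 - 126.28 i$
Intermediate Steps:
$m{\left(L \right)} = - \frac{\sqrt{-1 + L}}{9}$ ($m{\left(L \right)} = - \frac{\sqrt{L - 1}}{9} = - \frac{\sqrt{-1 + L}}{9}$)
$Q = 58$ ($Q = 64 - 6 = 58$)
$158 + Q - 2 m{\left(-5 \right)} \left(-4\right) = 158 + 58 - 2 \left(- \frac{\sqrt{-1 - 5}}{9}\right) \left(-4\right) = 158 + 58 - 2 \left(- \frac{\sqrt{-6}}{9}\right) \left(-4\right) = 158 + 58 - 2 \left(- \frac{i \sqrt{6}}{9}\right) \left(-4\right) = 158 + 58 \frac{2 i \sqrt{6}}{9} \left(-4\right) = 158 + 58 \left(- \frac{8 i \sqrt{6}}{9}\right) = 158 - \frac{464 i \sqrt{6}}{9}$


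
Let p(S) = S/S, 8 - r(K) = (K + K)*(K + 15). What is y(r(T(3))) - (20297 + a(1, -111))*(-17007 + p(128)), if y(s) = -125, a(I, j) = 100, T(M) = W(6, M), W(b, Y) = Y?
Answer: 346871257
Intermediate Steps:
T(M) = M
r(K) = 8 - 2*K*(15 + K) (r(K) = 8 - (K + K)*(K + 15) = 8 - 2*K*(15 + K))
p(S) = 1
y(r(T(3))) - (20297 + a(1, -111))*(-17007 + p(128)) = -125 - (20297 + 100)*(-17007 + 1) = -125 - 20397*(-17006) = -125 - 1*(-346871382) = -125 + 346871382 = 346871257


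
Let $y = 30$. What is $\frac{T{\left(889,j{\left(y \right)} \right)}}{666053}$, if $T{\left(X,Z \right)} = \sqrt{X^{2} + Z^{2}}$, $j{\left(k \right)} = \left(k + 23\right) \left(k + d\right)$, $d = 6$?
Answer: $\frac{\sqrt{4430785}}{666053} \approx 0.0031603$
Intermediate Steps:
$j{\left(k \right)} = \left(6 + k\right) \left(23 + k\right)$ ($j{\left(k \right)} = \left(k + 23\right) \left(k + 6\right) = \left(23 + k\right) \left(6 + k\right) = \left(6 + k\right) \left(23 + k\right)$)
$\frac{T{\left(889,j{\left(y \right)} \right)}}{666053} = \frac{\sqrt{889^{2} + \left(138 + 30^{2} + 29 \cdot 30\right)^{2}}}{666053} = \sqrt{790321 + \left(138 + 900 + 870\right)^{2}} \cdot \frac{1}{666053} = \sqrt{790321 + 1908^{2}} \cdot \frac{1}{666053} = \sqrt{790321 + 3640464} \cdot \frac{1}{666053} = \sqrt{4430785} \cdot \frac{1}{666053} = \frac{\sqrt{4430785}}{666053}$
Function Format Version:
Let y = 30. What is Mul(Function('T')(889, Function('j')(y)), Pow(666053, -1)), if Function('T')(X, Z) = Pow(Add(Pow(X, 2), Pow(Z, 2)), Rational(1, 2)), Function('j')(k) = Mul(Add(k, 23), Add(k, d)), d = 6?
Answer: Mul(Rational(1, 666053), Pow(4430785, Rational(1, 2))) ≈ 0.0031603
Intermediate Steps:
Function('j')(k) = Mul(Add(6, k), Add(23, k)) (Function('j')(k) = Mul(Add(k, 23), Add(k, 6)) = Mul(Add(23, k), Add(6, k)) = Mul(Add(6, k), Add(23, k)))
Mul(Function('T')(889, Function('j')(y)), Pow(666053, -1)) = Mul(Pow(Add(Pow(889, 2), Pow(Add(138, Pow(30, 2), Mul(29, 30)), 2)), Rational(1, 2)), Pow(666053, -1)) = Mul(Pow(Add(790321, Pow(Add(138, 900, 870), 2)), Rational(1, 2)), Rational(1, 666053)) = Mul(Pow(Add(790321, Pow(1908, 2)), Rational(1, 2)), Rational(1, 666053)) = Mul(Pow(Add(790321, 3640464), Rational(1, 2)), Rational(1, 666053)) = Mul(Pow(4430785, Rational(1, 2)), Rational(1, 666053)) = Mul(Rational(1, 666053), Pow(4430785, Rational(1, 2)))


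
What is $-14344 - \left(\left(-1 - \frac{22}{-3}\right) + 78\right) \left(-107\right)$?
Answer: $- \frac{15961}{3} \approx -5320.3$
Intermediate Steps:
$-14344 - \left(\left(-1 - \frac{22}{-3}\right) + 78\right) \left(-107\right) = -14344 - \left(\left(-1 - - \frac{22}{3}\right) + 78\right) \left(-107\right) = -14344 - \left(\left(-1 + \frac{22}{3}\right) + 78\right) \left(-107\right) = -14344 - \left(\frac{19}{3} + 78\right) \left(-107\right) = -14344 - \frac{253}{3} \left(-107\right) = -14344 - - \frac{27071}{3} = -14344 + \frac{27071}{3} = - \frac{15961}{3}$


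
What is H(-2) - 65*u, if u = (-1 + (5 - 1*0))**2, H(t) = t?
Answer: -1042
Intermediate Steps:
u = 16 (u = (-1 + (5 + 0))**2 = (-1 + 5)**2 = 4**2 = 16)
H(-2) - 65*u = -2 - 65*16 = -2 - 1040 = -1042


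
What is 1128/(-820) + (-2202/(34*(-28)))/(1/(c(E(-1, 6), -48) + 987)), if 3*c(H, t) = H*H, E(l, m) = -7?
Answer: 16165937/6970 ≈ 2319.4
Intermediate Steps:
c(H, t) = H²/3 (c(H, t) = (H*H)/3 = H²/3)
1128/(-820) + (-2202/(34*(-28)))/(1/(c(E(-1, 6), -48) + 987)) = 1128/(-820) + (-2202/(34*(-28)))/(1/((⅓)*(-7)² + 987)) = 1128*(-1/820) + (-2202/(-952))/(1/((⅓)*49 + 987)) = -282/205 + (-2202*(-1/952))/(1/(49/3 + 987)) = -282/205 + 1101/(476*(1/(3010/3))) = -282/205 + 1101/(476*(3/3010)) = -282/205 + (1101/476)*(3010/3) = -282/205 + 78905/34 = 16165937/6970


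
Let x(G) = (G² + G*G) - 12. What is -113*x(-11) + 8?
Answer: -25982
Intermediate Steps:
x(G) = -12 + 2*G² (x(G) = (G² + G²) - 12 = 2*G² - 12 = -12 + 2*G²)
-113*x(-11) + 8 = -113*(-12 + 2*(-11)²) + 8 = -113*(-12 + 2*121) + 8 = -113*(-12 + 242) + 8 = -113*230 + 8 = -25990 + 8 = -25982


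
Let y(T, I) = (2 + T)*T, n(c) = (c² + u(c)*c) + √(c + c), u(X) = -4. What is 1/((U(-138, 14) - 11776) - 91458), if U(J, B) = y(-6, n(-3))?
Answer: -1/103210 ≈ -9.6890e-6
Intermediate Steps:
n(c) = c² - 4*c + √2*√c (n(c) = (c² - 4*c) + √(c + c) = (c² - 4*c) + √(2*c) = (c² - 4*c) + √2*√c = c² - 4*c + √2*√c)
y(T, I) = T*(2 + T)
U(J, B) = 24 (U(J, B) = -6*(2 - 6) = -6*(-4) = 24)
1/((U(-138, 14) - 11776) - 91458) = 1/((24 - 11776) - 91458) = 1/(-11752 - 91458) = 1/(-103210) = -1/103210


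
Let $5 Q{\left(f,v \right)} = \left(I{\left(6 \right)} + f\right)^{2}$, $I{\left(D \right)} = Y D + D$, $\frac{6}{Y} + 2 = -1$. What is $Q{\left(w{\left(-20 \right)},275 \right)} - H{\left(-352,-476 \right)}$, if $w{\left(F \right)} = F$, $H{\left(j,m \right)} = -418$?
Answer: $\frac{2766}{5} \approx 553.2$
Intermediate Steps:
$Y = -2$ ($Y = \frac{6}{-2 - 1} = \frac{6}{-3} = 6 \left(- \frac{1}{3}\right) = -2$)
$I{\left(D \right)} = - D$ ($I{\left(D \right)} = - 2 D + D = - D$)
$Q{\left(f,v \right)} = \frac{\left(-6 + f\right)^{2}}{5}$ ($Q{\left(f,v \right)} = \frac{\left(\left(-1\right) 6 + f\right)^{2}}{5} = \frac{\left(-6 + f\right)^{2}}{5}$)
$Q{\left(w{\left(-20 \right)},275 \right)} - H{\left(-352,-476 \right)} = \frac{\left(-6 - 20\right)^{2}}{5} - -418 = \frac{\left(-26\right)^{2}}{5} + 418 = \frac{1}{5} \cdot 676 + 418 = \frac{676}{5} + 418 = \frac{2766}{5}$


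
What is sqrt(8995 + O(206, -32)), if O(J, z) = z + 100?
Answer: 3*sqrt(1007) ≈ 95.200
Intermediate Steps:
O(J, z) = 100 + z
sqrt(8995 + O(206, -32)) = sqrt(8995 + (100 - 32)) = sqrt(8995 + 68) = sqrt(9063) = 3*sqrt(1007)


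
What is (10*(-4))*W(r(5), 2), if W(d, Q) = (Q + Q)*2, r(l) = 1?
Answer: -320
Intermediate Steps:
W(d, Q) = 4*Q (W(d, Q) = (2*Q)*2 = 4*Q)
(10*(-4))*W(r(5), 2) = (10*(-4))*(4*2) = -40*8 = -320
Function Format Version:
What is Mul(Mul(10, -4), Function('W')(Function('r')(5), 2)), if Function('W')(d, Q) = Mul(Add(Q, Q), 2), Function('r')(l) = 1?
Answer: -320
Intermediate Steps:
Function('W')(d, Q) = Mul(4, Q) (Function('W')(d, Q) = Mul(Mul(2, Q), 2) = Mul(4, Q))
Mul(Mul(10, -4), Function('W')(Function('r')(5), 2)) = Mul(Mul(10, -4), Mul(4, 2)) = Mul(-40, 8) = -320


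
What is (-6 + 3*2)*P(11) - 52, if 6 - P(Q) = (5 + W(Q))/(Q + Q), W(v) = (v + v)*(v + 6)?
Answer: -52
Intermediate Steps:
W(v) = 2*v*(6 + v) (W(v) = (2*v)*(6 + v) = 2*v*(6 + v))
P(Q) = 6 - (5 + 2*Q*(6 + Q))/(2*Q) (P(Q) = 6 - (5 + 2*Q*(6 + Q))/(Q + Q) = 6 - (5 + 2*Q*(6 + Q))/(2*Q))
(-6 + 3*2)*P(11) - 52 = (-6 + 3*2)*(-1*11 - 5/2/11) - 52 = (-6 + 6)*(-11 - 5/2*1/11) - 52 = 0*(-11 - 5/22) - 52 = 0*(-247/22) - 52 = 0 - 52 = -52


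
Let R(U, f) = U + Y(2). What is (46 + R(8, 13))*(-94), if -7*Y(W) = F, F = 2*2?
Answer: -35156/7 ≈ -5022.3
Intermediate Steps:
F = 4
Y(W) = -4/7 (Y(W) = -⅐*4 = -4/7)
R(U, f) = -4/7 + U (R(U, f) = U - 4/7 = -4/7 + U)
(46 + R(8, 13))*(-94) = (46 + (-4/7 + 8))*(-94) = (46 + 52/7)*(-94) = (374/7)*(-94) = -35156/7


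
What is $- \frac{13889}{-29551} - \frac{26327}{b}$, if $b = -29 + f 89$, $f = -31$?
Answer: $\frac{816711709}{82388188} \approx 9.913$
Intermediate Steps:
$b = -2788$ ($b = -29 - 2759 = -2788$)
$- \frac{13889}{-29551} - \frac{26327}{b} = - \frac{13889}{-29551} - \frac{26327}{-2788} = \left(-13889\right) \left(- \frac{1}{29551}\right) - - \frac{26327}{2788} = \frac{13889}{29551} + \frac{26327}{2788} = \frac{816711709}{82388188}$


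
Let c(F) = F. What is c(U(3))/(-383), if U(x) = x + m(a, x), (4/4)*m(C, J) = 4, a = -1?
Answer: -7/383 ≈ -0.018277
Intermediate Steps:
m(C, J) = 4
U(x) = 4 + x (U(x) = x + 4 = 4 + x)
c(U(3))/(-383) = (4 + 3)/(-383) = 7*(-1/383) = -7/383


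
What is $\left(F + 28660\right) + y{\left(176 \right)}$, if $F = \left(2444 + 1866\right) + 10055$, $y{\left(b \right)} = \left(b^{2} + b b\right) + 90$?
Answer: $105067$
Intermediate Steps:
$y{\left(b \right)} = 90 + 2 b^{2}$ ($y{\left(b \right)} = \left(b^{2} + b^{2}\right) + 90 = 2 b^{2} + 90 = 90 + 2 b^{2}$)
$F = 14365$ ($F = 4310 + 10055 = 14365$)
$\left(F + 28660\right) + y{\left(176 \right)} = \left(14365 + 28660\right) + \left(90 + 2 \cdot 176^{2}\right) = 43025 + \left(90 + 2 \cdot 30976\right) = 43025 + \left(90 + 61952\right) = 43025 + 62042 = 105067$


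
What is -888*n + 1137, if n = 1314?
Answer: -1165695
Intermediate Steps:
-888*n + 1137 = -888*1314 + 1137 = -1166832 + 1137 = -1165695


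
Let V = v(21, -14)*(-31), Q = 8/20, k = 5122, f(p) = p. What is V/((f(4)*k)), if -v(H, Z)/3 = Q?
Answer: 93/51220 ≈ 0.0018157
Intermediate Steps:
Q = ⅖ (Q = 8*(1/20) = ⅖ ≈ 0.40000)
v(H, Z) = -6/5 (v(H, Z) = -3*⅖ = -6/5)
V = 186/5 (V = -6/5*(-31) = 186/5 ≈ 37.200)
V/((f(4)*k)) = 186/(5*((4*5122))) = (186/5)/20488 = (186/5)*(1/20488) = 93/51220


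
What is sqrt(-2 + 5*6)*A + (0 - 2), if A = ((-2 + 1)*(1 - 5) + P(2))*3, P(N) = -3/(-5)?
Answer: -2 + 138*sqrt(7)/5 ≈ 71.023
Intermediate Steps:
P(N) = 3/5 (P(N) = -3*(-1/5) = 3/5)
A = 69/5 (A = ((-2 + 1)*(1 - 5) + 3/5)*3 = (-1*(-4) + 3/5)*3 = (4 + 3/5)*3 = (23/5)*3 = 69/5 ≈ 13.800)
sqrt(-2 + 5*6)*A + (0 - 2) = sqrt(-2 + 5*6)*(69/5) + (0 - 2) = sqrt(-2 + 30)*(69/5) - 2 = sqrt(28)*(69/5) - 2 = (2*sqrt(7))*(69/5) - 2 = 138*sqrt(7)/5 - 2 = -2 + 138*sqrt(7)/5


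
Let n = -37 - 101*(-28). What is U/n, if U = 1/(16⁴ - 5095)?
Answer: 1/168690831 ≈ 5.9280e-9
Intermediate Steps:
n = 2791 (n = -37 + 2828 = 2791)
U = 1/60441 (U = 1/(65536 - 5095) = 1/60441 ≈ 1.6545e-5)
U/n = (1/60441)/2791 = (1/60441)*(1/2791) = 1/168690831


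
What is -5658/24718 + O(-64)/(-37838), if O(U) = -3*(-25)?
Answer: -107970627/467639842 ≈ -0.23088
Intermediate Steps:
O(U) = 75
-5658/24718 + O(-64)/(-37838) = -5658/24718 + 75/(-37838) = -5658*1/24718 + 75*(-1/37838) = -2829/12359 - 75/37838 = -107970627/467639842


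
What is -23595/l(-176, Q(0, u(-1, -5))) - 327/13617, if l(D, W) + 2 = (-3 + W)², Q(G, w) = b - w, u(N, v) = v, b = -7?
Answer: -107100212/104397 ≈ -1025.9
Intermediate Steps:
Q(G, w) = -7 - w
l(D, W) = -2 + (-3 + W)²
-23595/l(-176, Q(0, u(-1, -5))) - 327/13617 = -23595/(-2 + (-3 + (-7 - 1*(-5)))²) - 327/13617 = -23595/(-2 + (-3 + (-7 + 5))²) - 327*1/13617 = -23595/(-2 + (-3 - 2)²) - 109/4539 = -23595/(-2 + (-5)²) - 109/4539 = -23595/(-2 + 25) - 109/4539 = -23595/23 - 109/4539 = -107100212/104397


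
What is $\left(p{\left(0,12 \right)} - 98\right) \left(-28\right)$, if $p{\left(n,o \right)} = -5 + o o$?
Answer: $-1148$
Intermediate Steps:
$p{\left(n,o \right)} = -5 + o^{2}$
$\left(p{\left(0,12 \right)} - 98\right) \left(-28\right) = \left(\left(-5 + 12^{2}\right) - 98\right) \left(-28\right) = \left(\left(-5 + 144\right) - 98\right) \left(-28\right) = \left(139 - 98\right) \left(-28\right) = 41 \left(-28\right) = -1148$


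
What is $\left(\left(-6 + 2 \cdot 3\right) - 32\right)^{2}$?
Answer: $1024$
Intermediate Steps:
$\left(\left(-6 + 2 \cdot 3\right) - 32\right)^{2} = \left(\left(-6 + 6\right) - 32\right)^{2} = \left(0 - 32\right)^{2} = \left(-32\right)^{2} = 1024$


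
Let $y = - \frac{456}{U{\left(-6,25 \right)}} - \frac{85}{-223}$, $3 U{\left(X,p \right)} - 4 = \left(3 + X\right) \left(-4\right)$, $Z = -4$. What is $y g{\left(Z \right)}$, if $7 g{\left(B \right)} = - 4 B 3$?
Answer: $- \frac{911112}{1561} \approx -583.67$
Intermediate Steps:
$U{\left(X,p \right)} = - \frac{8}{3} - \frac{4 X}{3}$ ($U{\left(X,p \right)} = \frac{4}{3} + \frac{\left(3 + X\right) \left(-4\right)}{3} = \frac{4}{3} + \frac{-12 - 4 X}{3} = \frac{4}{3} - \left(4 + \frac{4 X}{3}\right) = - \frac{8}{3} - \frac{4 X}{3}$)
$y = - \frac{37963}{446}$ ($y = - \frac{456}{- \frac{8}{3} - -8} - \frac{85}{-223} = - \frac{456}{- \frac{8}{3} + 8} - - \frac{85}{223} = - \frac{456}{\frac{16}{3}} + \frac{85}{223} = \left(-456\right) \frac{3}{16} + \frac{85}{223} = - \frac{171}{2} + \frac{85}{223} = - \frac{37963}{446} \approx -85.119$)
$g{\left(B \right)} = - \frac{12 B}{7}$ ($g{\left(B \right)} = \frac{- 4 B 3}{7} = \frac{\left(-12\right) B}{7} = - \frac{12 B}{7}$)
$y g{\left(Z \right)} = - \frac{37963 \left(\left(- \frac{12}{7}\right) \left(-4\right)\right)}{446} = \left(- \frac{37963}{446}\right) \frac{48}{7} = - \frac{911112}{1561}$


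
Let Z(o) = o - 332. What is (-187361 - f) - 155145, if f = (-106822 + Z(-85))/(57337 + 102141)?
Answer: -4965642239/14498 ≈ -3.4251e+5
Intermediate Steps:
Z(o) = -332 + o
f = -9749/14498 (f = (-106822 + (-332 - 85))/(57337 + 102141) = (-106822 - 417)/159478 = -107239*1/159478 = -9749/14498 ≈ -0.67244)
(-187361 - f) - 155145 = (-187361 - 1*(-9749/14498)) - 155145 = (-187361 + 9749/14498) - 155145 = -2716350029/14498 - 155145 = -4965642239/14498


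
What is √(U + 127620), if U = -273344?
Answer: 2*I*√36431 ≈ 381.74*I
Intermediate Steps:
√(U + 127620) = √(-273344 + 127620) = √(-145724) = 2*I*√36431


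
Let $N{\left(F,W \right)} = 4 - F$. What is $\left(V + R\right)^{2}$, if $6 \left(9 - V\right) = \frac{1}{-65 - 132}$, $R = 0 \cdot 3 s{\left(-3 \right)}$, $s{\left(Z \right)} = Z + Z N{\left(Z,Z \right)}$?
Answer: $\frac{113188321}{1397124} \approx 81.015$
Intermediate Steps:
$s{\left(Z \right)} = Z + Z \left(4 - Z\right)$
$R = 0$ ($R = 0 \cdot 3 \left(- 3 \left(5 - -3\right)\right) = 0 \left(- 3 \left(5 + 3\right)\right) = 0 \left(\left(-3\right) 8\right) = 0 \left(-24\right) = 0$)
$V = \frac{10639}{1182}$ ($V = 9 - \frac{1}{6 \left(-65 - 132\right)} = 9 - \frac{1}{6 \left(-197\right)} = 9 - - \frac{1}{1182} = 9 + \frac{1}{1182} = \frac{10639}{1182} \approx 9.0008$)
$\left(V + R\right)^{2} = \left(\frac{10639}{1182} + 0\right)^{2} = \left(\frac{10639}{1182}\right)^{2} = \frac{113188321}{1397124}$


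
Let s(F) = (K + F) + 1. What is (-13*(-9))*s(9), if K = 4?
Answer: 1638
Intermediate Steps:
s(F) = 5 + F (s(F) = (4 + F) + 1 = 5 + F)
(-13*(-9))*s(9) = (-13*(-9))*(5 + 9) = 117*14 = 1638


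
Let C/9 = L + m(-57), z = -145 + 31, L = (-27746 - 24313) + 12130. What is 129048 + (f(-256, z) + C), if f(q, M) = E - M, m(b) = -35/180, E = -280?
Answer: -921923/4 ≈ -2.3048e+5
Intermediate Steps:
m(b) = -7/36 (m(b) = -35*1/180 = -7/36)
L = -39929 (L = -52059 + 12130 = -39929)
z = -114
C = -1437451/4 (C = 9*(-39929 - 7/36) = 9*(-1437451/36) = -1437451/4 ≈ -3.5936e+5)
f(q, M) = -280 - M
129048 + (f(-256, z) + C) = 129048 + ((-280 - 1*(-114)) - 1437451/4) = 129048 + ((-280 + 114) - 1437451/4) = 129048 + (-166 - 1437451/4) = 129048 - 1438115/4 = -921923/4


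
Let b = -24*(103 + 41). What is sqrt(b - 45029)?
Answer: I*sqrt(48485) ≈ 220.19*I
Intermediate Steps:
b = -3456 (b = -24*144 = -3456)
sqrt(b - 45029) = sqrt(-3456 - 45029) = sqrt(-48485) = I*sqrt(48485)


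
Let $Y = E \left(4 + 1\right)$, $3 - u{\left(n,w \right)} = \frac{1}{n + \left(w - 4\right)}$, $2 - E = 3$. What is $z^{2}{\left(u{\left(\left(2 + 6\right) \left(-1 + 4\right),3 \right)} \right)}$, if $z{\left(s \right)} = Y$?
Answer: $25$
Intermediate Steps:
$E = -1$ ($E = 2 - 3 = -1$)
$u{\left(n,w \right)} = 3 - \frac{1}{-4 + n + w}$ ($u{\left(n,w \right)} = 3 - \frac{1}{n + \left(w - 4\right)} = 3 - \frac{1}{n + \left(-4 + w\right)} = 3 - \frac{1}{-4 + n + w}$)
$Y = -5$ ($Y = - (4 + 1) = \left(-1\right) 5 = -5$)
$z{\left(s \right)} = -5$
$z^{2}{\left(u{\left(\left(2 + 6\right) \left(-1 + 4\right),3 \right)} \right)} = \left(-5\right)^{2} = 25$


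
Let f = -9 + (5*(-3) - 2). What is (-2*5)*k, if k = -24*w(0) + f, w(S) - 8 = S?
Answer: 2180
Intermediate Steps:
f = -26 (f = -9 + (-15 - 2) = -9 - 17 = -26)
w(S) = 8 + S
k = -218 (k = -24*(8 + 0) - 26 = -24*8 - 26 = -192 - 26 = -218)
(-2*5)*k = -2*5*(-218) = -10*(-218) = 2180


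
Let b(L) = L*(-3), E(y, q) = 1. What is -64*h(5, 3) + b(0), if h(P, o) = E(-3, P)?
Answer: -64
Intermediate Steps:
b(L) = -3*L
h(P, o) = 1
-64*h(5, 3) + b(0) = -64*1 - 3*0 = -64 + 0 = -64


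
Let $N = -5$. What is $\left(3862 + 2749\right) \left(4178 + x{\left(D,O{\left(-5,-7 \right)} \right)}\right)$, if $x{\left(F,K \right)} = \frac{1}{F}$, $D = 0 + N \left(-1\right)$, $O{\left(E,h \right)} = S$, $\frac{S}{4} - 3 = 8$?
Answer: $\frac{138110401}{5} \approx 2.7622 \cdot 10^{7}$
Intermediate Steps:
$S = 44$ ($S = 12 + 4 \cdot 8 = 12 + 32 = 44$)
$O{\left(E,h \right)} = 44$
$D = 5$ ($D = 0 - -5 = 0 + 5 = 5$)
$\left(3862 + 2749\right) \left(4178 + x{\left(D,O{\left(-5,-7 \right)} \right)}\right) = \left(3862 + 2749\right) \left(4178 + \frac{1}{5}\right) = 6611 \left(4178 + \frac{1}{5}\right) = 6611 \cdot \frac{20891}{5} = \frac{138110401}{5}$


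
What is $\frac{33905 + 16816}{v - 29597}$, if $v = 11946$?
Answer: $- \frac{50721}{17651} \approx -2.8735$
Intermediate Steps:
$\frac{33905 + 16816}{v - 29597} = \frac{33905 + 16816}{11946 - 29597} = \frac{50721}{-17651} = 50721 \left(- \frac{1}{17651}\right) = - \frac{50721}{17651}$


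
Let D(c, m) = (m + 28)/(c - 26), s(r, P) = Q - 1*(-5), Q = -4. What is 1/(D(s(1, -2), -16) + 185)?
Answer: 25/4613 ≈ 0.0054195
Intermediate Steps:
s(r, P) = 1 (s(r, P) = -4 - 1*(-5) = -4 + 5 = 1)
D(c, m) = (28 + m)/(-26 + c)
1/(D(s(1, -2), -16) + 185) = 1/((28 - 16)/(-26 + 1) + 185) = 1/(12/(-25) + 185) = 1/(-1/25*12 + 185) = 1/(-12/25 + 185) = 1/(4613/25) = 25/4613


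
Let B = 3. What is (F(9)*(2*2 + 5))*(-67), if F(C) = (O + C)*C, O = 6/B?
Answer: -59697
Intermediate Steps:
O = 2 (O = 6/3 = 6*(⅓) = 2)
F(C) = C*(2 + C) (F(C) = (2 + C)*C = C*(2 + C))
(F(9)*(2*2 + 5))*(-67) = ((9*(2 + 9))*(2*2 + 5))*(-67) = ((9*11)*(4 + 5))*(-67) = (99*9)*(-67) = 891*(-67) = -59697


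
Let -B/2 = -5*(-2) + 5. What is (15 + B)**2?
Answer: 225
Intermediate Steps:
B = -30 (B = -2*(-5*(-2) + 5) = -2*(10 + 5) = -2*15 = -30)
(15 + B)**2 = (15 - 30)**2 = (-15)**2 = 225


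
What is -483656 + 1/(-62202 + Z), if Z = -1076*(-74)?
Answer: -8426254831/17422 ≈ -4.8366e+5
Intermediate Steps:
Z = 79624
-483656 + 1/(-62202 + Z) = -483656 + 1/(-62202 + 79624) = -483656 + 1/17422 = -8426254831/17422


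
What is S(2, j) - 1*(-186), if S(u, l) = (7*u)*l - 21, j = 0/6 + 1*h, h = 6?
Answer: 249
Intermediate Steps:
j = 6 (j = 0/6 + 1*6 = 0*(⅙) + 6 = 0 + 6 = 6)
S(u, l) = -21 + 7*l*u (S(u, l) = 7*l*u - 21 = -21 + 7*l*u)
S(2, j) - 1*(-186) = (-21 + 7*6*2) - 1*(-186) = (-21 + 84) + 186 = 63 + 186 = 249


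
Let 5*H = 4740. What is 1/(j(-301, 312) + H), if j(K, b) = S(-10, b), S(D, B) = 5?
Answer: 1/953 ≈ 0.0010493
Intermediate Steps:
H = 948 (H = (⅕)*4740 = 948)
j(K, b) = 5
1/(j(-301, 312) + H) = 1/(5 + 948) = 1/953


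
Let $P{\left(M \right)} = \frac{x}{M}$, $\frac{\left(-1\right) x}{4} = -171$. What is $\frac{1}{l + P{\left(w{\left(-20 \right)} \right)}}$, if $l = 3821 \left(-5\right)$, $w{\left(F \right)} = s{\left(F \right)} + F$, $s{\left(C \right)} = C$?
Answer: $- \frac{10}{191221} \approx -5.2296 \cdot 10^{-5}$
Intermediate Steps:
$x = 684$ ($x = \left(-4\right) \left(-171\right) = 684$)
$w{\left(F \right)} = 2 F$ ($w{\left(F \right)} = F + F = 2 F$)
$P{\left(M \right)} = \frac{684}{M}$
$l = -19105$
$\frac{1}{l + P{\left(w{\left(-20 \right)} \right)}} = \frac{1}{-19105 + \frac{684}{2 \left(-20\right)}} = \frac{1}{-19105 + \frac{684}{-40}} = \frac{1}{-19105 + 684 \left(- \frac{1}{40}\right)} = \frac{1}{-19105 - \frac{171}{10}} = \frac{1}{- \frac{191221}{10}} = - \frac{10}{191221}$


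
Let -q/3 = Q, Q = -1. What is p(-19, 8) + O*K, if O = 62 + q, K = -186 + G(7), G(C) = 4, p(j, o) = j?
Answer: -11849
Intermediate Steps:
q = 3 (q = -3*(-1) = 3)
K = -182 (K = -186 + 4 = -182)
O = 65 (O = 62 + 3 = 65)
p(-19, 8) + O*K = -19 + 65*(-182) = -19 - 11830 = -11849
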